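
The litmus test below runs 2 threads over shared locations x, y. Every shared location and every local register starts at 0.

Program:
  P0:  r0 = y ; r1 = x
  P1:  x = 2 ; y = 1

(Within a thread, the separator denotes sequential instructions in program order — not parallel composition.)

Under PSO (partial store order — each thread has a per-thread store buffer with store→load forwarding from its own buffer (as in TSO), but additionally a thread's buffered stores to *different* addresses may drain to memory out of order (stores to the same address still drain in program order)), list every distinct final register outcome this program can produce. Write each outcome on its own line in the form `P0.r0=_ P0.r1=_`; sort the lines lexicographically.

outcome vector order: (P0.r0,P0.r1)
|PSO outcomes| = 4

P0.r0=0 P0.r1=0
P0.r0=0 P0.r1=2
P0.r0=1 P0.r1=0
P0.r0=1 P0.r1=2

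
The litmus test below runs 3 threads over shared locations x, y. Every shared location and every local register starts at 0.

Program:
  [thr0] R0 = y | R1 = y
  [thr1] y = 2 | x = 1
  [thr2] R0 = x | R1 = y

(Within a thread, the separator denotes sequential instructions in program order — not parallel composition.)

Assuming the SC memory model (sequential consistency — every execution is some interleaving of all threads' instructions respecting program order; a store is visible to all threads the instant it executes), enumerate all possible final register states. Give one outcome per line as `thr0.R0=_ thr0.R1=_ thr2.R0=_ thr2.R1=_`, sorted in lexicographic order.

thr0.R0=0 thr0.R1=0 thr2.R0=0 thr2.R1=0
thr0.R0=0 thr0.R1=0 thr2.R0=0 thr2.R1=2
thr0.R0=0 thr0.R1=0 thr2.R0=1 thr2.R1=2
thr0.R0=0 thr0.R1=2 thr2.R0=0 thr2.R1=0
thr0.R0=0 thr0.R1=2 thr2.R0=0 thr2.R1=2
thr0.R0=0 thr0.R1=2 thr2.R0=1 thr2.R1=2
thr0.R0=2 thr0.R1=2 thr2.R0=0 thr2.R1=0
thr0.R0=2 thr0.R1=2 thr2.R0=0 thr2.R1=2
thr0.R0=2 thr0.R1=2 thr2.R0=1 thr2.R1=2

outcome vector order: (thr0.R0,thr0.R1,thr2.R0,thr2.R1)
|SC outcomes| = 9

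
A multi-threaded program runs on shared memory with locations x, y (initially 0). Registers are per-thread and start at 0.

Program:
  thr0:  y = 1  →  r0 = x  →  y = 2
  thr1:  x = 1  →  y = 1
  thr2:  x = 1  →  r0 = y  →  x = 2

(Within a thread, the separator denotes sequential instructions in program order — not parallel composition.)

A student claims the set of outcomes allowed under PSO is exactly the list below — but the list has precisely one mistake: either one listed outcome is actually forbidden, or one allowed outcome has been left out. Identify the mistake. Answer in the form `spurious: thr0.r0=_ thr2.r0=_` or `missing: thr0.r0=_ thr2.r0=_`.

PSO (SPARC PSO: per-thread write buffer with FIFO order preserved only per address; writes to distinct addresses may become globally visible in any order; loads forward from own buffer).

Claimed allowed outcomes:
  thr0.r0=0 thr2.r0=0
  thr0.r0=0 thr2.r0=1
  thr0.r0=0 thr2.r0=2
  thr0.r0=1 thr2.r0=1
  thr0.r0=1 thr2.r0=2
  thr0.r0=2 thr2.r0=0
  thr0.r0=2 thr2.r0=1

outcome vector order: (thr0.r0,thr2.r0)
[PSO] allowed = {00 01 02 10 11 12 20 21}
PSO∖claimed = {10}

missing: thr0.r0=1 thr2.r0=0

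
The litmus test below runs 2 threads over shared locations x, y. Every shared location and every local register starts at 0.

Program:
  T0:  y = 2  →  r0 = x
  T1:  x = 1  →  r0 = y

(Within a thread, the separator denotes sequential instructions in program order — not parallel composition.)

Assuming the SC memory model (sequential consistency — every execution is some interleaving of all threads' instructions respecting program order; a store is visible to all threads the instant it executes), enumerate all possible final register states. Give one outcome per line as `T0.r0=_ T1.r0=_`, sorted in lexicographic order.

T0.r0=0 T1.r0=2
T0.r0=1 T1.r0=0
T0.r0=1 T1.r0=2

outcome vector order: (T0.r0,T1.r0)
|SC outcomes| = 3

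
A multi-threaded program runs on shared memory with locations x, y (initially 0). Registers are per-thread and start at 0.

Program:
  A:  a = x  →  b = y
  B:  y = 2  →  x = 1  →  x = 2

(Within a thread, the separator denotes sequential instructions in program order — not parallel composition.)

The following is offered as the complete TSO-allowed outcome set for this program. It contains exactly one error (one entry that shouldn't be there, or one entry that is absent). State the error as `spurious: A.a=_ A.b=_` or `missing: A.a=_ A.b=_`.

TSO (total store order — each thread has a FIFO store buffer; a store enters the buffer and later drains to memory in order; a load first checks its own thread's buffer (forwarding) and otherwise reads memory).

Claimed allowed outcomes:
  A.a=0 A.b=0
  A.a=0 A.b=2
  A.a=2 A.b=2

outcome vector order: (A.a,A.b)
[TSO] allowed = {00; 02; 12; 22}
TSO∖claimed = {12}

missing: A.a=1 A.b=2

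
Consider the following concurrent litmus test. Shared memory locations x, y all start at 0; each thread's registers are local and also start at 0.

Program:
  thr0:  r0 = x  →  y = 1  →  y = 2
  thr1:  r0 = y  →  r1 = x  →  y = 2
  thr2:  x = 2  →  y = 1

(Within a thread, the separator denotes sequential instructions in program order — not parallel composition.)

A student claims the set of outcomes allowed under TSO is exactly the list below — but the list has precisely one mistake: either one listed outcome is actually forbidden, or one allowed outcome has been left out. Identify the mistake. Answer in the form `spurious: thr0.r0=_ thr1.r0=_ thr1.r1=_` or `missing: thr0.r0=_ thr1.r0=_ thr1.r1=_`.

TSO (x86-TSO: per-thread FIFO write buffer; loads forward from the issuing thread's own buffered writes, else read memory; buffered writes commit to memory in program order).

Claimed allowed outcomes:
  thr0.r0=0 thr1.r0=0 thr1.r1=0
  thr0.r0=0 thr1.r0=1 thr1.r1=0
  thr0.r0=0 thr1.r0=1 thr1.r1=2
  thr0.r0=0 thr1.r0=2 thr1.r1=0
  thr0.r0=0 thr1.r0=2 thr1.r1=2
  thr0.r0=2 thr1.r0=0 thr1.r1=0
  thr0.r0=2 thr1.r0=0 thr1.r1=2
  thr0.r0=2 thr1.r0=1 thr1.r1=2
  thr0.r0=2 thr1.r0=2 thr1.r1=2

missing: thr0.r0=0 thr1.r0=0 thr1.r1=2

outcome vector order: (thr0.r0,thr1.r0,thr1.r1)
TSO (10): 0/0/0; 0/0/2; 0/1/0; 0/1/2; 0/2/0; 0/2/2; 2/0/0; 2/0/2; 2/1/2; 2/2/2
TSO∖claimed = {0/0/2}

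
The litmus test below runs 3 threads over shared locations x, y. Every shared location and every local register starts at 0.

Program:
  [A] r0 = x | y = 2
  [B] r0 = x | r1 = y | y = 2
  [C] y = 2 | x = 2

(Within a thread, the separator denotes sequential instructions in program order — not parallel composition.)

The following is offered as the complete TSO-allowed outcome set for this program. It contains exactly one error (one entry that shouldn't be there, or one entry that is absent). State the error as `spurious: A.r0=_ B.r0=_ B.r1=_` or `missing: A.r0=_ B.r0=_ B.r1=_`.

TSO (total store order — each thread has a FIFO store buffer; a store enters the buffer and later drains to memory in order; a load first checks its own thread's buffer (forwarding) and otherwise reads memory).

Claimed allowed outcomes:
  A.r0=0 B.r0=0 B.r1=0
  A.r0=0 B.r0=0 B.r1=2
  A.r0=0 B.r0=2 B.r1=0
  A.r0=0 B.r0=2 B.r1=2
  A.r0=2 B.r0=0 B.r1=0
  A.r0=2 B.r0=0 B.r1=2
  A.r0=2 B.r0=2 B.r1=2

outcome vector order: (A.r0,B.r0,B.r1)
TSO (6): <0 0 0>; <0 0 2>; <0 2 2>; <2 0 0>; <2 0 2>; <2 2 2>
claimed∖TSO = {<0 2 0>}

spurious: A.r0=0 B.r0=2 B.r1=0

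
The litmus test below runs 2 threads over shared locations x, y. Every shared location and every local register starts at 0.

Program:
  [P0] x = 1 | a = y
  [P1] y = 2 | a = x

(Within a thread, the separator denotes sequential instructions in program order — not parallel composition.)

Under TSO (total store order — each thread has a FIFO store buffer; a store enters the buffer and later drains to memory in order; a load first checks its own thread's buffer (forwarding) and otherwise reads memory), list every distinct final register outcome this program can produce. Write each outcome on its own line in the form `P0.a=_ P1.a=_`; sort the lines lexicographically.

P0.a=0 P1.a=0
P0.a=0 P1.a=1
P0.a=2 P1.a=0
P0.a=2 P1.a=1

outcome vector order: (P0.a,P1.a)
|TSO outcomes| = 4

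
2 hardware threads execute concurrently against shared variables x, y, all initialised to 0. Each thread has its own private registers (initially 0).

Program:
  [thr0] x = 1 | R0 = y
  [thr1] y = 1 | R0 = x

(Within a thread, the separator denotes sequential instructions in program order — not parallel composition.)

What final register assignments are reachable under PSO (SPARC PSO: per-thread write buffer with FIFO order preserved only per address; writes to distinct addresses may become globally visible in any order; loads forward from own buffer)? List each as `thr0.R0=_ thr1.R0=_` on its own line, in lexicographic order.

outcome vector order: (thr0.R0,thr1.R0)
|PSO outcomes| = 4

thr0.R0=0 thr1.R0=0
thr0.R0=0 thr1.R0=1
thr0.R0=1 thr1.R0=0
thr0.R0=1 thr1.R0=1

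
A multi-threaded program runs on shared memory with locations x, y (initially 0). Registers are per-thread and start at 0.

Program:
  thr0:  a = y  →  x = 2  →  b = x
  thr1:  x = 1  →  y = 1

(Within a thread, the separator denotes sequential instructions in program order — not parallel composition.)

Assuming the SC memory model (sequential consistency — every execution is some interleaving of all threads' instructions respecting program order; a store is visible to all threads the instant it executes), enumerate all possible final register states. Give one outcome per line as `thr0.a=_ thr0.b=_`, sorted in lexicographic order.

thr0.a=0 thr0.b=1
thr0.a=0 thr0.b=2
thr0.a=1 thr0.b=2

outcome vector order: (thr0.a,thr0.b)
|SC outcomes| = 3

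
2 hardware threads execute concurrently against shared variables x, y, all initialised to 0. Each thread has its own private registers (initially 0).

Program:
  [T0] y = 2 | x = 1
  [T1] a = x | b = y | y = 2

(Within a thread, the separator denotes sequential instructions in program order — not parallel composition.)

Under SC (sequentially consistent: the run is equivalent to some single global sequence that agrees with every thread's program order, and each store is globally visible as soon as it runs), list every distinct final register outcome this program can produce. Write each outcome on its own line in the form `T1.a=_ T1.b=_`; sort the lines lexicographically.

outcome vector order: (T1.a,T1.b)
|SC outcomes| = 3

T1.a=0 T1.b=0
T1.a=0 T1.b=2
T1.a=1 T1.b=2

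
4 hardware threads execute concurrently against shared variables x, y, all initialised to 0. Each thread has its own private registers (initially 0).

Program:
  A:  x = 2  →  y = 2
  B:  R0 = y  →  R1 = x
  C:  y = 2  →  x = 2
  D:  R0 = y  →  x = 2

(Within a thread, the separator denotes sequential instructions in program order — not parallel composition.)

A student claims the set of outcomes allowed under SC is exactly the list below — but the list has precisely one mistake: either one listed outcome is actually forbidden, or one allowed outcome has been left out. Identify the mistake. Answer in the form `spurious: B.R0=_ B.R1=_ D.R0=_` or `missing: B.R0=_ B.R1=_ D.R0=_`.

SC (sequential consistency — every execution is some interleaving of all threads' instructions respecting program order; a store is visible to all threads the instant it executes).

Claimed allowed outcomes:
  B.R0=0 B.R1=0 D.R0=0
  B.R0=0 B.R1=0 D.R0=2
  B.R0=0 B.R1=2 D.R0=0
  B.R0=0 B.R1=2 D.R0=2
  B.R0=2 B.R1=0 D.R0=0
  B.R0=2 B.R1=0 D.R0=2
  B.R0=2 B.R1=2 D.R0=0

missing: B.R0=2 B.R1=2 D.R0=2

outcome vector order: (B.R0,B.R1,D.R0)
[SC] allowed = {<0 0 0> <0 0 2> <0 2 0> <0 2 2> <2 0 0> <2 0 2> <2 2 0> <2 2 2>}
SC∖claimed = {<2 2 2>}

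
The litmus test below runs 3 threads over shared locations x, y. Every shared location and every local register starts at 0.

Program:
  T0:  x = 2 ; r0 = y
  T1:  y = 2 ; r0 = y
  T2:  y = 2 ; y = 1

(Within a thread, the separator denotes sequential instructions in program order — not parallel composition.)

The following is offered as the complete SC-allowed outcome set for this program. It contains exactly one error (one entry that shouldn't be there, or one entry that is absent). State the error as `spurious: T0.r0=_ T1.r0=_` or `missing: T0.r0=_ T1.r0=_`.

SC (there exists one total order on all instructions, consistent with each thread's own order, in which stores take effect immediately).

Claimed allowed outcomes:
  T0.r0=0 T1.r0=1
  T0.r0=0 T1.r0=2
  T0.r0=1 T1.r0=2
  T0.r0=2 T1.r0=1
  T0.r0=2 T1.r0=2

outcome vector order: (T0.r0,T1.r0)
under SC → 01 02 11 12 21 22
SC∖claimed = {11}

missing: T0.r0=1 T1.r0=1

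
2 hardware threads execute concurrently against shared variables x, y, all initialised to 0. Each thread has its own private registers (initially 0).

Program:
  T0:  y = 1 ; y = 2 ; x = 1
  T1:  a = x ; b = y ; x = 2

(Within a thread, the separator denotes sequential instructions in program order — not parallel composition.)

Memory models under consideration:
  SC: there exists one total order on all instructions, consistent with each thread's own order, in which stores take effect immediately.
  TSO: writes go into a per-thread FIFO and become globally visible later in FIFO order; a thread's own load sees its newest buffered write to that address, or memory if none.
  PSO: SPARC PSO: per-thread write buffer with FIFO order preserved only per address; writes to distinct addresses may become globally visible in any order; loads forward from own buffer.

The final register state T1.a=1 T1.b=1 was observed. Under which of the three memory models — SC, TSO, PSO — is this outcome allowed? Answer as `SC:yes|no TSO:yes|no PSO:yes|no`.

outcome vector order: (T1.a,T1.b)
SC: 4 outcomes — {(0,0); (0,1); (0,2); (1,2)}
TSO: 4 outcomes — {(0,0); (0,1); (0,2); (1,2)}
PSO: 6 outcomes — {(0,0); (0,1); (0,2); (1,0); (1,1); (1,2)}
target (1,1) ∈ {PSO}

SC:no TSO:no PSO:yes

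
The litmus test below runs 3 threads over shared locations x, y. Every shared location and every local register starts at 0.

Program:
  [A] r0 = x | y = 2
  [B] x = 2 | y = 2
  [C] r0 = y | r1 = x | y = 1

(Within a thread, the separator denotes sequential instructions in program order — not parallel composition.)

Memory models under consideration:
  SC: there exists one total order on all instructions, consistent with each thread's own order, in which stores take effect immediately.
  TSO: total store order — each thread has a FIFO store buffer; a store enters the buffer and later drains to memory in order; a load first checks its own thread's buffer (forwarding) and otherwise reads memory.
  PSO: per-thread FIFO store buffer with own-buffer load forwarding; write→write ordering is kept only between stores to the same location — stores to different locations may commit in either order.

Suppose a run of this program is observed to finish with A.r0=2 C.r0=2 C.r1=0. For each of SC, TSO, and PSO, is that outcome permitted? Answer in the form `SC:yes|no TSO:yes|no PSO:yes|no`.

SC:no TSO:no PSO:yes

outcome vector order: (A.r0,C.r0,C.r1)
[SC] allowed = {<0 0 0>, <0 0 2>, <0 2 0>, <0 2 2>, <2 0 0>, <2 0 2>, <2 2 2>}
[TSO] allowed = {<0 0 0>, <0 0 2>, <0 2 0>, <0 2 2>, <2 0 0>, <2 0 2>, <2 2 2>}
[PSO] allowed = {<0 0 0>, <0 0 2>, <0 2 0>, <0 2 2>, <2 0 0>, <2 0 2>, <2 2 0>, <2 2 2>}
target <2 2 0> ∈ {PSO}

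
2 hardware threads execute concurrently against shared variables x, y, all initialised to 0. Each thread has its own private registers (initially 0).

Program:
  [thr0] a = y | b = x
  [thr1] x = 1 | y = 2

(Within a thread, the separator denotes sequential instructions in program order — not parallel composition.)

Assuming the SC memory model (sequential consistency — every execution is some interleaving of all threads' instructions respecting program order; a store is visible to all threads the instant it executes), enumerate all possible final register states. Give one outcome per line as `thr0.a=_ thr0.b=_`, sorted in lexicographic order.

outcome vector order: (thr0.a,thr0.b)
|SC outcomes| = 3

thr0.a=0 thr0.b=0
thr0.a=0 thr0.b=1
thr0.a=2 thr0.b=1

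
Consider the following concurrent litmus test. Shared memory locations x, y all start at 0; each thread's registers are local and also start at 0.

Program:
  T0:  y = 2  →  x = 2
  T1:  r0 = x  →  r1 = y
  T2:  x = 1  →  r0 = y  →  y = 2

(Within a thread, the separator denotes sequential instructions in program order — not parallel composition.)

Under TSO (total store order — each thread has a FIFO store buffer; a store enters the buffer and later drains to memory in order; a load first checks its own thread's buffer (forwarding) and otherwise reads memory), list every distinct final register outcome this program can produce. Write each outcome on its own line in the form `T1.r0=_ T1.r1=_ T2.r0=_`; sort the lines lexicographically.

T1.r0=0 T1.r1=0 T2.r0=0
T1.r0=0 T1.r1=0 T2.r0=2
T1.r0=0 T1.r1=2 T2.r0=0
T1.r0=0 T1.r1=2 T2.r0=2
T1.r0=1 T1.r1=0 T2.r0=0
T1.r0=1 T1.r1=0 T2.r0=2
T1.r0=1 T1.r1=2 T2.r0=0
T1.r0=1 T1.r1=2 T2.r0=2
T1.r0=2 T1.r1=2 T2.r0=0
T1.r0=2 T1.r1=2 T2.r0=2

outcome vector order: (T1.r0,T1.r1,T2.r0)
|TSO outcomes| = 10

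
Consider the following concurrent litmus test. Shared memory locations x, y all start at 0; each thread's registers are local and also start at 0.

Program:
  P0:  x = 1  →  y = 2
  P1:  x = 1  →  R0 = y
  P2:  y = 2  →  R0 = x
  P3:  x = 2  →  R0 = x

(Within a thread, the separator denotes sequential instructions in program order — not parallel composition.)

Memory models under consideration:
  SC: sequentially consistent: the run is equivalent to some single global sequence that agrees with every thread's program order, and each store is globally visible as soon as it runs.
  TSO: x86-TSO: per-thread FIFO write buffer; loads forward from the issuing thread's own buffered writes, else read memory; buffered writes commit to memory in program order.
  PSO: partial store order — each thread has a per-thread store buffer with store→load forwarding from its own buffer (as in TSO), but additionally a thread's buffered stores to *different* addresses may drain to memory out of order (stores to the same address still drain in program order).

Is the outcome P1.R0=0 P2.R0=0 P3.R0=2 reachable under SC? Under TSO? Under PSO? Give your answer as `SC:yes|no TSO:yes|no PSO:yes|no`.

SC:no TSO:yes PSO:yes

outcome vector order: (P1.R0,P2.R0,P3.R0)
SC (10): <0 1 1>; <0 1 2>; <0 2 1>; <0 2 2>; <2 0 1>; <2 0 2>; <2 1 1>; <2 1 2>; <2 2 1>; <2 2 2>
TSO (12): <0 0 1>; <0 0 2>; <0 1 1>; <0 1 2>; <0 2 1>; <0 2 2>; <2 0 1>; <2 0 2>; <2 1 1>; <2 1 2>; <2 2 1>; <2 2 2>
PSO (12): <0 0 1>; <0 0 2>; <0 1 1>; <0 1 2>; <0 2 1>; <0 2 2>; <2 0 1>; <2 0 2>; <2 1 1>; <2 1 2>; <2 2 1>; <2 2 2>
target <0 0 2> ∈ {TSO,PSO}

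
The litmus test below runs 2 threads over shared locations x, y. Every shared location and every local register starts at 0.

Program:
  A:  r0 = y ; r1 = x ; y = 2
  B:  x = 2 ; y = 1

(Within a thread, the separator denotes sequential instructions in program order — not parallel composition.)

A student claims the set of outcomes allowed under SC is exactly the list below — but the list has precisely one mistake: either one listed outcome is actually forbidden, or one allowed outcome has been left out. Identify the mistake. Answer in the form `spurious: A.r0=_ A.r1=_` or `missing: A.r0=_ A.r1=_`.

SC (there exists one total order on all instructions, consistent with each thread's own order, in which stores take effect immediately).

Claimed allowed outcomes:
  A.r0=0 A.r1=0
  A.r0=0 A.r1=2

outcome vector order: (A.r0,A.r1)
under SC → (0,0) (0,2) (1,2)
SC∖claimed = {(1,2)}

missing: A.r0=1 A.r1=2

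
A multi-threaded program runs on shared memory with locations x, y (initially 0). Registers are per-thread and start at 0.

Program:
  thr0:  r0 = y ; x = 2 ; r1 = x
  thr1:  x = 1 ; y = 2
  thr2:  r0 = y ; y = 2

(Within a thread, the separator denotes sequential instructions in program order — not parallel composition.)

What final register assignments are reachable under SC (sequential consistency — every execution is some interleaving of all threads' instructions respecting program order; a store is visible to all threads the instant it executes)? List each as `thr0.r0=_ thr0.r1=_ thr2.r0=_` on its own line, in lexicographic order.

thr0.r0=0 thr0.r1=1 thr2.r0=0
thr0.r0=0 thr0.r1=1 thr2.r0=2
thr0.r0=0 thr0.r1=2 thr2.r0=0
thr0.r0=0 thr0.r1=2 thr2.r0=2
thr0.r0=2 thr0.r1=1 thr2.r0=0
thr0.r0=2 thr0.r1=2 thr2.r0=0
thr0.r0=2 thr0.r1=2 thr2.r0=2

outcome vector order: (thr0.r0,thr0.r1,thr2.r0)
|SC outcomes| = 7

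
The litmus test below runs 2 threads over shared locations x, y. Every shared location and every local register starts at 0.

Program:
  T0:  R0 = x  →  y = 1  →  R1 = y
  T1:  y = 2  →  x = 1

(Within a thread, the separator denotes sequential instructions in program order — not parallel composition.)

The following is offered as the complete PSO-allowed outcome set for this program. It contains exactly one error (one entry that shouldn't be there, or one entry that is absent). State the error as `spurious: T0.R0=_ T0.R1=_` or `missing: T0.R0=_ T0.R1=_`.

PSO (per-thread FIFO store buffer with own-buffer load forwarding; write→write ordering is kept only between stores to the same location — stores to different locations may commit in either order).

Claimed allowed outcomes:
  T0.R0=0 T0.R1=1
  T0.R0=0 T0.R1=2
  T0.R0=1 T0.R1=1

outcome vector order: (T0.R0,T0.R1)
under PSO → 0/1, 0/2, 1/1, 1/2
PSO∖claimed = {1/2}

missing: T0.R0=1 T0.R1=2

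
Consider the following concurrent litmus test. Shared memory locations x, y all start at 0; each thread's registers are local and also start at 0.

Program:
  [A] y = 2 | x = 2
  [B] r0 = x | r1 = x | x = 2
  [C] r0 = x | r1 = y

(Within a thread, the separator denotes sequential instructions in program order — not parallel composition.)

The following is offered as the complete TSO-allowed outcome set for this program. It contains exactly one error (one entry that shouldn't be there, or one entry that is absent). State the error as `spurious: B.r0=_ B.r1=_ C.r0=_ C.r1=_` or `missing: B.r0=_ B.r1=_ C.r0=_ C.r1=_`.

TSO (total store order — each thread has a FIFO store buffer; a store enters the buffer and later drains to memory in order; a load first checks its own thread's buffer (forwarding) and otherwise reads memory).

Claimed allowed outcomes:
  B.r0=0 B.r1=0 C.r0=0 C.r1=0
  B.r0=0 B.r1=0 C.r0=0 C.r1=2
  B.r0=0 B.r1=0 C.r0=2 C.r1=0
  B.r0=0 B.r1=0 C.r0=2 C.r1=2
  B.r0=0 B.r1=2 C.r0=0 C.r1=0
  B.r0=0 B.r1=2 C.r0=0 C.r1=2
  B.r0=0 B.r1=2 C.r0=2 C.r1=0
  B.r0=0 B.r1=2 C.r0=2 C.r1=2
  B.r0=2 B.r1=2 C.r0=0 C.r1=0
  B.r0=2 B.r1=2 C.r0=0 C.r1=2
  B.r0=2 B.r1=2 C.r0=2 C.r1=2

outcome vector order: (B.r0,B.r1,C.r0,C.r1)
under TSO → (0,0,0,0); (0,0,0,2); (0,0,2,0); (0,0,2,2); (0,2,0,0); (0,2,0,2); (0,2,2,2); (2,2,0,0); (2,2,0,2); (2,2,2,2)
claimed∖TSO = {(0,2,2,0)}

spurious: B.r0=0 B.r1=2 C.r0=2 C.r1=0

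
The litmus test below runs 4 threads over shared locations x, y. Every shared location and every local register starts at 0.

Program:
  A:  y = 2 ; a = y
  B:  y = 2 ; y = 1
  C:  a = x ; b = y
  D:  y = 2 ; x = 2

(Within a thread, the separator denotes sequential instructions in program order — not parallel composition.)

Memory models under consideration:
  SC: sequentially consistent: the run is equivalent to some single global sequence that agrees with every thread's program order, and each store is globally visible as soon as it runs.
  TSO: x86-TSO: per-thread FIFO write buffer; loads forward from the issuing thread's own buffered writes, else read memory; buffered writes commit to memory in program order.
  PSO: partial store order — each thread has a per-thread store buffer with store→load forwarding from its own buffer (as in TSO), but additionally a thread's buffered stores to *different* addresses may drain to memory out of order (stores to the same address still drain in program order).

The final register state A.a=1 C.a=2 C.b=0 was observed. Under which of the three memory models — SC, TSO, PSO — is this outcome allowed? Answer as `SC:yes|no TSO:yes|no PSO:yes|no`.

SC:no TSO:no PSO:yes

outcome vector order: (A.a,C.a,C.b)
under SC → 1/0/0, 1/0/1, 1/0/2, 1/2/1, 1/2/2, 2/0/0, 2/0/1, 2/0/2, 2/2/1, 2/2/2
under TSO → 1/0/0, 1/0/1, 1/0/2, 1/2/1, 1/2/2, 2/0/0, 2/0/1, 2/0/2, 2/2/1, 2/2/2
under PSO → 1/0/0, 1/0/1, 1/0/2, 1/2/0, 1/2/1, 1/2/2, 2/0/0, 2/0/1, 2/0/2, 2/2/0, 2/2/1, 2/2/2
target 1/2/0 ∈ {PSO}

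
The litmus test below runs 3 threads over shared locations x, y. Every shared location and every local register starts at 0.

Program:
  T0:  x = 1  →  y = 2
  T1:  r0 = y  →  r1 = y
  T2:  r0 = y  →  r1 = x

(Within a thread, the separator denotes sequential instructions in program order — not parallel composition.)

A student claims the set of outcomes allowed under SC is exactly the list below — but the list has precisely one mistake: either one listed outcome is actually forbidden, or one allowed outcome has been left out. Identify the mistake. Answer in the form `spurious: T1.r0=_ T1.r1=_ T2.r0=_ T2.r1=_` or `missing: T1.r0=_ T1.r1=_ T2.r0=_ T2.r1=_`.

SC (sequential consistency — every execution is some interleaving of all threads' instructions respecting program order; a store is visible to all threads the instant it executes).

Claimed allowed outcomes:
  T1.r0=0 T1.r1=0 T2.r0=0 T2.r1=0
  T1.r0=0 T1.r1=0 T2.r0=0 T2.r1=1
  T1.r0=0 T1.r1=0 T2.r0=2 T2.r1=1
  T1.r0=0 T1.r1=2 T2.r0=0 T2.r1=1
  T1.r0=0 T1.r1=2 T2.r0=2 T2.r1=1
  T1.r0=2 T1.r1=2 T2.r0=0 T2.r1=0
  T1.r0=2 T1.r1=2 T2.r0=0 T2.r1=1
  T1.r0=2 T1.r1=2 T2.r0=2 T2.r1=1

outcome vector order: (T1.r0,T1.r1,T2.r0,T2.r1)
SC: 9 outcomes — {(0,0,0,0) (0,0,0,1) (0,0,2,1) (0,2,0,0) (0,2,0,1) (0,2,2,1) (2,2,0,0) (2,2,0,1) (2,2,2,1)}
SC∖claimed = {(0,2,0,0)}

missing: T1.r0=0 T1.r1=2 T2.r0=0 T2.r1=0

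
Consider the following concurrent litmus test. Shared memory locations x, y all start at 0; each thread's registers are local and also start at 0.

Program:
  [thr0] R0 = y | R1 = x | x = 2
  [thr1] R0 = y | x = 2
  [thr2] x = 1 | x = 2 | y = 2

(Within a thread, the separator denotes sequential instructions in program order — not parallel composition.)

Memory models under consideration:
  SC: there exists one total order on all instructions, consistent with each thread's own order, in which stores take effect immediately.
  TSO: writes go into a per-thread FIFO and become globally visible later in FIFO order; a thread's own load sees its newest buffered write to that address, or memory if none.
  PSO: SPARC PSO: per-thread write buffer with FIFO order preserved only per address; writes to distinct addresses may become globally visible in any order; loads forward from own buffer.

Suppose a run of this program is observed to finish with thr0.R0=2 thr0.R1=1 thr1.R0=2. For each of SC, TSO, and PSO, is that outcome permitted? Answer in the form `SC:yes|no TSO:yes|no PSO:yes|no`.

SC:no TSO:no PSO:yes

outcome vector order: (thr0.R0,thr0.R1,thr1.R0)
[SC] allowed = {(0,0,0), (0,0,2), (0,1,0), (0,1,2), (0,2,0), (0,2,2), (2,2,0), (2,2,2)}
[TSO] allowed = {(0,0,0), (0,0,2), (0,1,0), (0,1,2), (0,2,0), (0,2,2), (2,2,0), (2,2,2)}
[PSO] allowed = {(0,0,0), (0,0,2), (0,1,0), (0,1,2), (0,2,0), (0,2,2), (2,0,0), (2,0,2), (2,1,0), (2,1,2), (2,2,0), (2,2,2)}
target (2,1,2) ∈ {PSO}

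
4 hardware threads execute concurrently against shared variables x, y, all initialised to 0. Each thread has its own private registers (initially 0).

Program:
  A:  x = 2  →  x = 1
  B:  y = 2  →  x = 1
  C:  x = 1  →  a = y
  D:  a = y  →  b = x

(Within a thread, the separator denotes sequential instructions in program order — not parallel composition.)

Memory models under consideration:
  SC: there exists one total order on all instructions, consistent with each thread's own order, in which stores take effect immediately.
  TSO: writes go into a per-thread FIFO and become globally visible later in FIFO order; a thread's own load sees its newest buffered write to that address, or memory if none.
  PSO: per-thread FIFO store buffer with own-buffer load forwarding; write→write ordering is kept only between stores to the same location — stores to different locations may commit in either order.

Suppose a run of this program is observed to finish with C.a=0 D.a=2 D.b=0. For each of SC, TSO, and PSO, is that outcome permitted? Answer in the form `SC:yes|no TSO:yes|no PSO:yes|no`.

SC:no TSO:yes PSO:yes

outcome vector order: (C.a,D.a,D.b)
SC (11): (0,0,0) (0,0,1) (0,0,2) (0,2,1) (0,2,2) (2,0,0) (2,0,1) (2,0,2) (2,2,0) (2,2,1) (2,2,2)
TSO (12): (0,0,0) (0,0,1) (0,0,2) (0,2,0) (0,2,1) (0,2,2) (2,0,0) (2,0,1) (2,0,2) (2,2,0) (2,2,1) (2,2,2)
PSO (12): (0,0,0) (0,0,1) (0,0,2) (0,2,0) (0,2,1) (0,2,2) (2,0,0) (2,0,1) (2,0,2) (2,2,0) (2,2,1) (2,2,2)
target (0,2,0) ∈ {TSO,PSO}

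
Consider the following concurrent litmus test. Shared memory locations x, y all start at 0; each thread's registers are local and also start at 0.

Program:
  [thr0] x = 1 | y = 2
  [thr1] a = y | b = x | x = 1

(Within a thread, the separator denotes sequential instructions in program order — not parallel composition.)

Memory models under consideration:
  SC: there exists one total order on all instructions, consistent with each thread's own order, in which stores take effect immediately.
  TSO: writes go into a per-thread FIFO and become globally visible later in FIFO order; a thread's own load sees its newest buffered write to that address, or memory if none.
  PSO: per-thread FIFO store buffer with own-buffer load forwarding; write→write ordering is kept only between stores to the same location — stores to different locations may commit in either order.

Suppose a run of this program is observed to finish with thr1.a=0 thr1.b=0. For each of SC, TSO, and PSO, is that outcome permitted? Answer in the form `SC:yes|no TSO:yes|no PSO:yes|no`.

outcome vector order: (thr1.a,thr1.b)
[SC] allowed = {<0 0>, <0 1>, <2 1>}
[TSO] allowed = {<0 0>, <0 1>, <2 1>}
[PSO] allowed = {<0 0>, <0 1>, <2 0>, <2 1>}
target <0 0> ∈ {SC,TSO,PSO}

SC:yes TSO:yes PSO:yes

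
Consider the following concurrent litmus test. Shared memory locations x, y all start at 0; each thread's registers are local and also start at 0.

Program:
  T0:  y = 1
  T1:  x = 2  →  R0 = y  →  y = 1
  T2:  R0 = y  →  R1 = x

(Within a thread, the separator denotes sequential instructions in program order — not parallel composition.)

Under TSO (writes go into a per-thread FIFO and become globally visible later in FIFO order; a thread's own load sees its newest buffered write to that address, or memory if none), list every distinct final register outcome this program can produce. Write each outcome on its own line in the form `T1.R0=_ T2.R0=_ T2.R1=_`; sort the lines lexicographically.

outcome vector order: (T1.R0,T2.R0,T2.R1)
|TSO outcomes| = 8

T1.R0=0 T2.R0=0 T2.R1=0
T1.R0=0 T2.R0=0 T2.R1=2
T1.R0=0 T2.R0=1 T2.R1=0
T1.R0=0 T2.R0=1 T2.R1=2
T1.R0=1 T2.R0=0 T2.R1=0
T1.R0=1 T2.R0=0 T2.R1=2
T1.R0=1 T2.R0=1 T2.R1=0
T1.R0=1 T2.R0=1 T2.R1=2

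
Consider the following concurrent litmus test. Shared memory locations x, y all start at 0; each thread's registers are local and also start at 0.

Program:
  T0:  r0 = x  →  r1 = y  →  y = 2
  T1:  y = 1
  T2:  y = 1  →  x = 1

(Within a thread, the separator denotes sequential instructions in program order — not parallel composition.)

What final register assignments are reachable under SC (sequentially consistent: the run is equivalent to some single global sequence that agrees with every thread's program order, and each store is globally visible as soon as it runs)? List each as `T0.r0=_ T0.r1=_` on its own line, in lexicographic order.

T0.r0=0 T0.r1=0
T0.r0=0 T0.r1=1
T0.r0=1 T0.r1=1

outcome vector order: (T0.r0,T0.r1)
|SC outcomes| = 3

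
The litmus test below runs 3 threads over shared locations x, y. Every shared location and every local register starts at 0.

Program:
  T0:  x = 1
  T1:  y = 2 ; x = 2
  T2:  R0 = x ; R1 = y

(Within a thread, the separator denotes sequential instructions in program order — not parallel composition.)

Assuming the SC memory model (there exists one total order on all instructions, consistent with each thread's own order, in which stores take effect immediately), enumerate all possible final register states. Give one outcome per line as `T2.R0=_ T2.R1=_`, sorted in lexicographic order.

T2.R0=0 T2.R1=0
T2.R0=0 T2.R1=2
T2.R0=1 T2.R1=0
T2.R0=1 T2.R1=2
T2.R0=2 T2.R1=2

outcome vector order: (T2.R0,T2.R1)
|SC outcomes| = 5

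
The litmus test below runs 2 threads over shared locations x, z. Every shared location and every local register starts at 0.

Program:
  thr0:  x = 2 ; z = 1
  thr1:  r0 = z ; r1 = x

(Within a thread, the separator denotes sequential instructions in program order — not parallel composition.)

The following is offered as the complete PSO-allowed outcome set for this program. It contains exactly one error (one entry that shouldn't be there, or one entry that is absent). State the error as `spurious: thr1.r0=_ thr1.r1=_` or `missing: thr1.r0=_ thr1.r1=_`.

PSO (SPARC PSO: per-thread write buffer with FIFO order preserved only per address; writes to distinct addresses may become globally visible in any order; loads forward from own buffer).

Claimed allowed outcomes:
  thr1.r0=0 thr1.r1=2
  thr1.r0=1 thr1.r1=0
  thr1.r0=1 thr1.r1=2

outcome vector order: (thr1.r0,thr1.r1)
PSO (4): 0/0; 0/2; 1/0; 1/2
PSO∖claimed = {0/0}

missing: thr1.r0=0 thr1.r1=0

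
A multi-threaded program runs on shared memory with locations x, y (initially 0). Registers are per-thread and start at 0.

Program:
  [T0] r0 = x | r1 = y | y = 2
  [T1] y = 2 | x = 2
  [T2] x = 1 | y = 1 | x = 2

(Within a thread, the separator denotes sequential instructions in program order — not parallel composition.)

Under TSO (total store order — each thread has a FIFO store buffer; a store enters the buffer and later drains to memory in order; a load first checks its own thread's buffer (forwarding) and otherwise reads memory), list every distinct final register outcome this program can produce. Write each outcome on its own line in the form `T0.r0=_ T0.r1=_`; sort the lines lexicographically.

outcome vector order: (T0.r0,T0.r1)
|TSO outcomes| = 8

T0.r0=0 T0.r1=0
T0.r0=0 T0.r1=1
T0.r0=0 T0.r1=2
T0.r0=1 T0.r1=0
T0.r0=1 T0.r1=1
T0.r0=1 T0.r1=2
T0.r0=2 T0.r1=1
T0.r0=2 T0.r1=2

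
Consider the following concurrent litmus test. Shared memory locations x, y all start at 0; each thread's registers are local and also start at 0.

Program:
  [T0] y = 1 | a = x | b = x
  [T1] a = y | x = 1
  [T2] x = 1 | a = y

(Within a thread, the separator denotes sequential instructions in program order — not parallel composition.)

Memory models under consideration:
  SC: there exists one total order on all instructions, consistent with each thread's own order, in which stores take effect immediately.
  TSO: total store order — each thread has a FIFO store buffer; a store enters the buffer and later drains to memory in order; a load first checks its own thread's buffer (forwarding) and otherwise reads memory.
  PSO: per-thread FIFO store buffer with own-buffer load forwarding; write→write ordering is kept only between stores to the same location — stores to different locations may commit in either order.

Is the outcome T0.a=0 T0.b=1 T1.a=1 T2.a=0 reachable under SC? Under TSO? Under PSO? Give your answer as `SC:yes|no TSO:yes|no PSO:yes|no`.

SC:no TSO:yes PSO:yes

outcome vector order: (T0.a,T0.b,T1.a,T2.a)
[SC] allowed = {0001; 0011; 0101; 0111; 1100; 1101; 1110; 1111}
[TSO] allowed = {0000; 0001; 0010; 0011; 0100; 0101; 0110; 0111; 1100; 1101; 1110; 1111}
[PSO] allowed = {0000; 0001; 0010; 0011; 0100; 0101; 0110; 0111; 1100; 1101; 1110; 1111}
target 0110 ∈ {TSO,PSO}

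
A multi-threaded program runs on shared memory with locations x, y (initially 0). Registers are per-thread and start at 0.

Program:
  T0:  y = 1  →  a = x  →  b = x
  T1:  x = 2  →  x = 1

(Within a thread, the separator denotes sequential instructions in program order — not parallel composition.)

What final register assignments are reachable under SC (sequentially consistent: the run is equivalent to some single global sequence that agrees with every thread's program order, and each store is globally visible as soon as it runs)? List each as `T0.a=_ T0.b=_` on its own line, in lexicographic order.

T0.a=0 T0.b=0
T0.a=0 T0.b=1
T0.a=0 T0.b=2
T0.a=1 T0.b=1
T0.a=2 T0.b=1
T0.a=2 T0.b=2

outcome vector order: (T0.a,T0.b)
|SC outcomes| = 6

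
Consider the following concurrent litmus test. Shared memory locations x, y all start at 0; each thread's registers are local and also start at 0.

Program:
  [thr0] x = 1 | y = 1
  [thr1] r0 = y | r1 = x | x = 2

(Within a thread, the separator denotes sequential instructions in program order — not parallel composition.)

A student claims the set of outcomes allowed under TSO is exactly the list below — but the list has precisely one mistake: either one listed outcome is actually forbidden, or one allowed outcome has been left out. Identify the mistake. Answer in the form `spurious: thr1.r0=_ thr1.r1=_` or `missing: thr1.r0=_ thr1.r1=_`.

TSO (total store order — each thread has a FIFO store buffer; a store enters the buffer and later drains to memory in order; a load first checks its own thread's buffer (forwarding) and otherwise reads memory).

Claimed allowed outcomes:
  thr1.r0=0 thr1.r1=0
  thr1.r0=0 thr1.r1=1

outcome vector order: (thr1.r0,thr1.r1)
under TSO → 0/0; 0/1; 1/1
TSO∖claimed = {1/1}

missing: thr1.r0=1 thr1.r1=1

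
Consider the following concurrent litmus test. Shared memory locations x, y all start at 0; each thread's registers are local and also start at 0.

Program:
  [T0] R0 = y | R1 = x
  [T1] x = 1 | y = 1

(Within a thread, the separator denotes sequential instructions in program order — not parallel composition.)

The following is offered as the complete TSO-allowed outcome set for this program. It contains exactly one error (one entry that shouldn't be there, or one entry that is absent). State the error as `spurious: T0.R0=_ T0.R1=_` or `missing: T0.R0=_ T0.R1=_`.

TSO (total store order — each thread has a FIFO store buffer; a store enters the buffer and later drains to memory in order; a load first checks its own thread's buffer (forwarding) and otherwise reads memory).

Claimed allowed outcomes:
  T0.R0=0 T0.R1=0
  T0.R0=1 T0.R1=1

outcome vector order: (T0.R0,T0.R1)
TSO (3): <0 0>; <0 1>; <1 1>
TSO∖claimed = {<0 1>}

missing: T0.R0=0 T0.R1=1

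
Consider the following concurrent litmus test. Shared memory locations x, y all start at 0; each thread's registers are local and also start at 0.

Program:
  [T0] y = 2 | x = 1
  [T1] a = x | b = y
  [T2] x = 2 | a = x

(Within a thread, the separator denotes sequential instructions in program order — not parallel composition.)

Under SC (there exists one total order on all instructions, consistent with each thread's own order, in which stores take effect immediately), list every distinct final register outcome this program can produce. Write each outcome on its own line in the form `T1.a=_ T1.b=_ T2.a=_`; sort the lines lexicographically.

T1.a=0 T1.b=0 T2.a=1
T1.a=0 T1.b=0 T2.a=2
T1.a=0 T1.b=2 T2.a=1
T1.a=0 T1.b=2 T2.a=2
T1.a=1 T1.b=2 T2.a=1
T1.a=1 T1.b=2 T2.a=2
T1.a=2 T1.b=0 T2.a=1
T1.a=2 T1.b=0 T2.a=2
T1.a=2 T1.b=2 T2.a=1
T1.a=2 T1.b=2 T2.a=2

outcome vector order: (T1.a,T1.b,T2.a)
|SC outcomes| = 10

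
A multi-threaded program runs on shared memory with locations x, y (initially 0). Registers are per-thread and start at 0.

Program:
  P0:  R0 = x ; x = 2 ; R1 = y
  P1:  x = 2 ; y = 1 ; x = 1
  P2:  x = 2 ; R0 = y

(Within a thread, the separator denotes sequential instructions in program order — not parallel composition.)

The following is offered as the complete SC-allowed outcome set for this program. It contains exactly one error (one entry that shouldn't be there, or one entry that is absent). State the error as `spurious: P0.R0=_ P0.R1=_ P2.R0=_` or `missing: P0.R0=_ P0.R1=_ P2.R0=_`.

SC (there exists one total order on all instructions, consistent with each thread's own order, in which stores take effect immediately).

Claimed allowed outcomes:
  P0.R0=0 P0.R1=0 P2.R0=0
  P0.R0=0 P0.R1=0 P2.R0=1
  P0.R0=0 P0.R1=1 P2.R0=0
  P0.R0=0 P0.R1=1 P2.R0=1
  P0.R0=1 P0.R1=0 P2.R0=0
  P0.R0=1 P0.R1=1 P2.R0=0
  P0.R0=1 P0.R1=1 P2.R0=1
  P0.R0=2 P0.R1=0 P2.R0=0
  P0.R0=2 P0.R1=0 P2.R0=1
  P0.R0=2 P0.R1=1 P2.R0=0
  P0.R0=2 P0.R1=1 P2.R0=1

spurious: P0.R0=1 P0.R1=0 P2.R0=0

outcome vector order: (P0.R0,P0.R1,P2.R0)
[SC] allowed = {<0 0 0>, <0 0 1>, <0 1 0>, <0 1 1>, <1 1 0>, <1 1 1>, <2 0 0>, <2 0 1>, <2 1 0>, <2 1 1>}
claimed∖SC = {<1 0 0>}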